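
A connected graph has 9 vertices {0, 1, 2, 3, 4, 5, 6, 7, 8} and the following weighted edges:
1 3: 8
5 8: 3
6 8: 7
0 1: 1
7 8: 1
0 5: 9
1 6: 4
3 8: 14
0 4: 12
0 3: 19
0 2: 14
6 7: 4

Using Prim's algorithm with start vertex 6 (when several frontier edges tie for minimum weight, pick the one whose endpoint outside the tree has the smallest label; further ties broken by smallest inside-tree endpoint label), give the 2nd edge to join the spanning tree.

Grow the tree from 6 using Prim:
Step 1: cheapest edge leaving the tree is 1 6 (4); add 1.
Step 2: cheapest edge leaving the tree is 0 1 (1); add 0.
Step 3: cheapest edge leaving the tree is 6 7 (4); add 7.
Step 4: cheapest edge leaving the tree is 7 8 (1); add 8.
Step 5: cheapest edge leaving the tree is 5 8 (3); add 5.
Step 6: cheapest edge leaving the tree is 1 3 (8); add 3.
Step 7: cheapest edge leaving the tree is 0 4 (12); add 4.
Step 8: cheapest edge leaving the tree is 0 2 (14); add 2.
The 2nd edge added is 0 1.

0-1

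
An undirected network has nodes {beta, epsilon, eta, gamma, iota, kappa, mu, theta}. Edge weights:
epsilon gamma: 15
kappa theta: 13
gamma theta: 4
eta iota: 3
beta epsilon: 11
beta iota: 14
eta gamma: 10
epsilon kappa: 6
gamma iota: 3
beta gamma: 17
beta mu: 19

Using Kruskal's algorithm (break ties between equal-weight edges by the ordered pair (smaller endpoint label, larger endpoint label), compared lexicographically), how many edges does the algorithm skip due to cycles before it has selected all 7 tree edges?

4

Kruskal's algorithm — process edges by increasing weight (ties by edge label):
eta iota (3): add — endpoints in different components.
gamma iota (3): add — endpoints in different components.
gamma theta (4): add — endpoints in different components.
epsilon kappa (6): add — endpoints in different components.
eta gamma (10): skip — eta and gamma already connected.
beta epsilon (11): add — endpoints in different components.
kappa theta (13): add — endpoints in different components.
beta iota (14): skip — beta and iota already connected.
epsilon gamma (15): skip — epsilon and gamma already connected.
beta gamma (17): skip — beta and gamma already connected.
beta mu (19): add — endpoints in different components.
Edges rejected before the tree was complete: 4.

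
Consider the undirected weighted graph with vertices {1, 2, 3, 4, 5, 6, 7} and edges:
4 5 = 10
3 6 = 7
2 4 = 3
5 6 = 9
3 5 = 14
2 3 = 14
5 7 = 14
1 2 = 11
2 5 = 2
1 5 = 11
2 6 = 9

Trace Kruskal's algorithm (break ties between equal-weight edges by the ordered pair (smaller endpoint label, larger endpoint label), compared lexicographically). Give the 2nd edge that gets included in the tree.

Kruskal: consider edges lightest-first.
2 5 (2): add. Components now {1} {2,5} {3} {4} {6} {7}
2 4 (3): add. Components now {1} {2,4,5} {3} {6} {7}
3 6 (7): add. Components now {1} {2,4,5} {3,6} {7}
2 6 (9): add. Components now {1} {2,3,4,5,6} {7}
5 6 (9): skip — 5 and 6 already connected.
4 5 (10): skip — 4 and 5 already connected.
1 2 (11): add. Components now {1,2,3,4,5,6} {7}
1 5 (11): skip — 1 and 5 already connected.
2 3 (14): skip — 2 and 3 already connected.
3 5 (14): skip — 3 and 5 already connected.
5 7 (14): add. Components now {1,2,3,4,5,6,7}
The 2nd edge added is 2 4.

2-4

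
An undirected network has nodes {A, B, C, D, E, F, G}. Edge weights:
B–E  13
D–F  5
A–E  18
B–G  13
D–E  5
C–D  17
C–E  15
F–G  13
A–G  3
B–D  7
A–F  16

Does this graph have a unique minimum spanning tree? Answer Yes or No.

No

Kruskal's algorithm — process edges by increasing weight (ties by edge label):
A–G (3): add. Components now {A,G} {B} {C} {D} {E} {F}
D–E (5): add. Components now {A,G} {B} {C} {D,E} {F}
D–F (5): add. Components now {A,G} {B} {C} {D,E,F}
B–D (7): add. Components now {A,G} {B,D,E,F} {C}
B–E (13): skip — B and E already connected.
B–G (13): add. Components now {A,B,D,E,F,G} {C}
F–G (13): skip — F and G already connected.
C–E (15): add. Components now {A,B,C,D,E,F,G}
Non-tree edge F–G has weight 13, equal to the heaviest edge on its tree cycle — swapping gives another MST of the same weight. Not unique.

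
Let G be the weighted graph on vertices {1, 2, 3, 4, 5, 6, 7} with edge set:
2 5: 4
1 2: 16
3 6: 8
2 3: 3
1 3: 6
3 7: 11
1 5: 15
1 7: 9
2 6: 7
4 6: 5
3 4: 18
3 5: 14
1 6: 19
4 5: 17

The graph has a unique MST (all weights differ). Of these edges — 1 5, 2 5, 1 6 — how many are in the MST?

Kruskal: consider edges lightest-first.
2 3 (3): add. Components now {1} {2,3} {4} {5} {6} {7}
2 5 (4): add. Components now {1} {2,3,5} {4} {6} {7}
4 6 (5): add. Components now {1} {2,3,5} {4,6} {7}
1 3 (6): add. Components now {1,2,3,5} {4,6} {7}
2 6 (7): add. Components now {1,2,3,4,5,6} {7}
3 6 (8): skip — 3 and 6 already connected.
1 7 (9): add. Components now {1,2,3,4,5,6,7}
MST edge set: {2 3, 2 5, 4 6, 1 3, 2 6, 1 7}.
Of the listed edges, {2 5} are in the MST → 1.

1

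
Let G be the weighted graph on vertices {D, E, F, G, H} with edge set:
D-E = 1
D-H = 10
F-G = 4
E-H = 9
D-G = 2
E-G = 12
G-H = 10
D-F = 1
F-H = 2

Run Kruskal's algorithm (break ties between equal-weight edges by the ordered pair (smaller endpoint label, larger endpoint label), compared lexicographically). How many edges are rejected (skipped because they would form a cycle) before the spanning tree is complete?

Kruskal: consider edges lightest-first.
D-E (1): add — endpoints in different components.
D-F (1): add — endpoints in different components.
D-G (2): add — endpoints in different components.
F-H (2): add — endpoints in different components.
Edges rejected before the tree was complete: 0.

0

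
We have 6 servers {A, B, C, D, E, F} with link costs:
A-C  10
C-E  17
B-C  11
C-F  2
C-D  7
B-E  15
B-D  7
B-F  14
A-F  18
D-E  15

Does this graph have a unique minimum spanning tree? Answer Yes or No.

No

Kruskal: consider edges lightest-first.
C-F (2): add — endpoints in different components.
B-D (7): add — endpoints in different components.
C-D (7): add — endpoints in different components.
A-C (10): add — endpoints in different components.
B-C (11): skip — B and C already connected.
B-F (14): skip — B and F already connected.
B-E (15): add — endpoints in different components.
Non-tree edge D-E has weight 15, equal to the heaviest edge on its tree cycle — swapping gives another MST of the same weight. Not unique.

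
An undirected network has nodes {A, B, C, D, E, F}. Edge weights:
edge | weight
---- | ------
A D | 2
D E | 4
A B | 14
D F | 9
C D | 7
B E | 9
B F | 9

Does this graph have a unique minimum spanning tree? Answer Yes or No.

No

Kruskal's algorithm — process edges by increasing weight (ties by edge label):
A D (2): add — endpoints in different components.
D E (4): add — endpoints in different components.
C D (7): add — endpoints in different components.
B E (9): add — endpoints in different components.
B F (9): add — endpoints in different components.
Non-tree edge D F has weight 9, equal to the heaviest edge on its tree cycle — swapping gives another MST of the same weight. Not unique.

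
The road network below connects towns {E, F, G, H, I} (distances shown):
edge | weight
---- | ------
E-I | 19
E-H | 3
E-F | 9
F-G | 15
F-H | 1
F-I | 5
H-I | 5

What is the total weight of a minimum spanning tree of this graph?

24

Sort edges by weight, then run Kruskal:
F-H (1): add — endpoints in different components.
E-H (3): add — endpoints in different components.
F-I (5): add — endpoints in different components.
H-I (5): skip — H and I already connected.
E-F (9): skip — E and F already connected.
F-G (15): add — endpoints in different components.
MST edges: F-H, E-H, F-I, F-G; total weight 1+3+5+15 = 24.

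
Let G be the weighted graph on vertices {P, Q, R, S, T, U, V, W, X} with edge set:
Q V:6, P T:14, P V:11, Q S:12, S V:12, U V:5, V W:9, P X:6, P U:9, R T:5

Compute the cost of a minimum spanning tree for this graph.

66

Prim, starting at P.
Step 1: cheapest edge leaving the tree is P X (6); add X.
Step 2: cheapest edge leaving the tree is P U (9); add U.
Step 3: cheapest edge leaving the tree is U V (5); add V.
Step 4: cheapest edge leaving the tree is Q V (6); add Q.
Step 5: cheapest edge leaving the tree is V W (9); add W.
Step 6: cheapest edge leaving the tree is Q S (12); add S.
Step 7: cheapest edge leaving the tree is P T (14); add T.
Step 8: cheapest edge leaving the tree is R T (5); add R.
MST edges: P X, P U, U V, Q V, V W, Q S, P T, R T; total weight 6+9+5+6+9+12+14+5 = 66.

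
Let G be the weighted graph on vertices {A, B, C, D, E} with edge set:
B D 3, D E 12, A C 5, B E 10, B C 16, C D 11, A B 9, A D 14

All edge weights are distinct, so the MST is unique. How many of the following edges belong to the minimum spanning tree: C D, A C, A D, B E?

2

Kruskal: consider edges lightest-first.
B D (3): add. Components now {A} {B,D} {C} {E}
A C (5): add. Components now {A,C} {B,D} {E}
A B (9): add. Components now {A,B,C,D} {E}
B E (10): add. Components now {A,B,C,D,E}
MST edge set: {B D, A C, A B, B E}.
Of the listed edges, {A C, B E} are in the MST → 2.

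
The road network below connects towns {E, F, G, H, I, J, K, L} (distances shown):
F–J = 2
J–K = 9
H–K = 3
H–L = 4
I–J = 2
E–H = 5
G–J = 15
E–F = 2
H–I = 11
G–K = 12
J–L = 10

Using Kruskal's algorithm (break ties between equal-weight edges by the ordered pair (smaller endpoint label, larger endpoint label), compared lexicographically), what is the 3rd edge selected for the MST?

I-J

Kruskal: consider edges lightest-first.
E–F (2): add — endpoints in different components.
F–J (2): add — endpoints in different components.
I–J (2): add — endpoints in different components.
H–K (3): add — endpoints in different components.
H–L (4): add — endpoints in different components.
E–H (5): add — endpoints in different components.
J–K (9): skip — J and K already connected.
J–L (10): skip — J and L already connected.
H–I (11): skip — H and I already connected.
G–K (12): add — endpoints in different components.
The 3rd edge added is I–J.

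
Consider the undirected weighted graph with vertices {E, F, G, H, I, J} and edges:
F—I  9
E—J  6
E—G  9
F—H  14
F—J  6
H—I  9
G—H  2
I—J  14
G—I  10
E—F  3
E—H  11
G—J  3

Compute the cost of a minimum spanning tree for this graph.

Prim's algorithm from E:
Step 1: frontier [E—F 3, E—J 6, E—G 9, E—H 11] → take E—F (3); add F.
Step 2: frontier [E—J 6, E—G 9, E—H 11, F—J 6, F—I 9, F—H 14] → take E—J (6); add J.
Step 3: frontier [E—G 9, E—H 11, F—I 9, F—H 14, G—J 3, I—J 14] → take G—J (3); add G.
Step 4: frontier [E—H 11, F—I 9, F—H 14, G—H 2, G—I 10, I—J 14] → take G—H (2); add H.
Step 5: frontier [F—I 9, G—I 10, H—I 9, I—J 14] → take F—I (9); add I.
MST edges: E—F, E—J, G—J, G—H, F—I; total weight 3+6+3+2+9 = 23.

23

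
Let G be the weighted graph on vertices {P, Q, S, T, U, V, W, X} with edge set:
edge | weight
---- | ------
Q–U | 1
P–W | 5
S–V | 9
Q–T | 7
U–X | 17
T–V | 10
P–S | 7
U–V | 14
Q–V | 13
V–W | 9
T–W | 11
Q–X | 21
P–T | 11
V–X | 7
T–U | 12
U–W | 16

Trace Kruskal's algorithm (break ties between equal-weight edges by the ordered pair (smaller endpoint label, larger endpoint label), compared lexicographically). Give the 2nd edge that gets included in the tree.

P-W

Kruskal: consider edges lightest-first.
Q–U (1): add — endpoints in different components.
P–W (5): add — endpoints in different components.
P–S (7): add — endpoints in different components.
Q–T (7): add — endpoints in different components.
V–X (7): add — endpoints in different components.
S–V (9): add — endpoints in different components.
V–W (9): skip — V and W already connected.
T–V (10): add — endpoints in different components.
The 2nd edge added is P–W.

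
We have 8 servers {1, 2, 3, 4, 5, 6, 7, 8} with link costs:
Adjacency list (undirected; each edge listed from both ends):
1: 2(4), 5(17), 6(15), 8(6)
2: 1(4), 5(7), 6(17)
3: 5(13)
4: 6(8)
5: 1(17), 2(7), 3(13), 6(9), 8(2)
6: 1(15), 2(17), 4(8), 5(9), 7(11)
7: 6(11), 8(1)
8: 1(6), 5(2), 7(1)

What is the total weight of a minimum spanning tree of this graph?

43

Sort edges by weight, then run Kruskal:
7—8 (1): add — endpoints in different components.
5—8 (2): add — endpoints in different components.
1—2 (4): add — endpoints in different components.
1—8 (6): add — endpoints in different components.
2—5 (7): skip — 2 and 5 already connected.
4—6 (8): add — endpoints in different components.
5—6 (9): add — endpoints in different components.
6—7 (11): skip — 6 and 7 already connected.
3—5 (13): add — endpoints in different components.
MST edges: 7—8, 5—8, 1—2, 1—8, 4—6, 5—6, 3—5; total weight 1+2+4+6+8+9+13 = 43.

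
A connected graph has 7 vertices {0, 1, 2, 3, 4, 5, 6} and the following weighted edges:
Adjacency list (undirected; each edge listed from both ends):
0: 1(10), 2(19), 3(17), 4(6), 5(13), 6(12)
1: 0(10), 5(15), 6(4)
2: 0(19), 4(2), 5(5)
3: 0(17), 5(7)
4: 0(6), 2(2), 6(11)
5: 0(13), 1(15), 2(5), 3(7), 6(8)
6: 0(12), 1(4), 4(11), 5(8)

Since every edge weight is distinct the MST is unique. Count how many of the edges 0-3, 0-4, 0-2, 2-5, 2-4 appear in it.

3

Kruskal: consider edges lightest-first.
2-4 (2): add. Components now {0} {1} {2,4} {3} {5} {6}
1-6 (4): add. Components now {0} {1,6} {2,4} {3} {5}
2-5 (5): add. Components now {0} {1,6} {2,4,5} {3}
0-4 (6): add. Components now {0,2,4,5} {1,6} {3}
3-5 (7): add. Components now {0,2,3,4,5} {1,6}
5-6 (8): add. Components now {0,1,2,3,4,5,6}
MST edge set: {2-4, 1-6, 2-5, 0-4, 3-5, 5-6}.
Of the listed edges, {0-4, 2-5, 2-4} are in the MST → 3.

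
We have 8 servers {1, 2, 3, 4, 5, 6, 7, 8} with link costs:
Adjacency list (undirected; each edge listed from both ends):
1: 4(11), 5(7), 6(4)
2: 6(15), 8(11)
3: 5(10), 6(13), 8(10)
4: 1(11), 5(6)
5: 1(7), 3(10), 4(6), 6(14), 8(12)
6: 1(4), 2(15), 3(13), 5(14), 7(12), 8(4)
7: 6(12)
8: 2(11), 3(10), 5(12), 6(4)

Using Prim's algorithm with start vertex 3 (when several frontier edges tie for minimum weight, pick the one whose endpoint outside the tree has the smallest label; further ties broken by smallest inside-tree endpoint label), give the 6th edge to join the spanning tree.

Prim, starting at 3.
Step 1: cheapest edge leaving the tree is 3-5 (10); add 5.
Step 2: cheapest edge leaving the tree is 4-5 (6); add 4.
Step 3: cheapest edge leaving the tree is 1-5 (7); add 1.
Step 4: cheapest edge leaving the tree is 1-6 (4); add 6.
Step 5: cheapest edge leaving the tree is 6-8 (4); add 8.
Step 6: cheapest edge leaving the tree is 2-8 (11); add 2.
Step 7: cheapest edge leaving the tree is 6-7 (12); add 7.
The 6th edge added is 2-8.

2-8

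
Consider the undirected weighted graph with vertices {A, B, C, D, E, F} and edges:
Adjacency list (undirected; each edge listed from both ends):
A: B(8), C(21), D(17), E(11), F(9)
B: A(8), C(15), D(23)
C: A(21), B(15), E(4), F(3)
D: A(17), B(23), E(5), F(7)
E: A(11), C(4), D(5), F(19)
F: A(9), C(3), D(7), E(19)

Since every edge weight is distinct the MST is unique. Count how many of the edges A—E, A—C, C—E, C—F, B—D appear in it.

2

Sort edges by weight, then run Kruskal:
C—F (3): add. Components now {A} {B} {C,F} {D} {E}
C—E (4): add. Components now {A} {B} {C,E,F} {D}
D—E (5): add. Components now {A} {B} {C,D,E,F}
D—F (7): skip — D and F already connected.
A—B (8): add. Components now {A,B} {C,D,E,F}
A—F (9): add. Components now {A,B,C,D,E,F}
MST edge set: {C—F, C—E, D—E, A—B, A—F}.
Of the listed edges, {C—E, C—F} are in the MST → 2.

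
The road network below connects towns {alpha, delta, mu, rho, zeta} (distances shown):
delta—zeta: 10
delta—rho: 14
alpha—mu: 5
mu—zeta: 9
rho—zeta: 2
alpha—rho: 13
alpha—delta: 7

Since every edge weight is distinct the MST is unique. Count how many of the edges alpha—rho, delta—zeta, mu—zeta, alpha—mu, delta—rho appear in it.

2

Kruskal: consider edges lightest-first.
rho—zeta (2): add — endpoints in different components.
alpha—mu (5): add — endpoints in different components.
alpha—delta (7): add — endpoints in different components.
mu—zeta (9): add — endpoints in different components.
MST edge set: {rho—zeta, alpha—mu, alpha—delta, mu—zeta}.
Of the listed edges, {mu—zeta, alpha—mu} are in the MST → 2.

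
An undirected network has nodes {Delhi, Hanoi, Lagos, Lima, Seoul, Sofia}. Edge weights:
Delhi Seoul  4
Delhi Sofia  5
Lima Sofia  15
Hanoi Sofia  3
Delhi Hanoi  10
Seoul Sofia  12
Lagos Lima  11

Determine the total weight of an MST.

38

Prim, starting at Lima.
Step 1: frontier [Lagos Lima 11, Lima Sofia 15] → take Lagos Lima (11); add Lagos.
Step 2: frontier [Lima Sofia 15] → take Lima Sofia (15); add Sofia.
Step 3: frontier [Hanoi Sofia 3, Delhi Sofia 5, Seoul Sofia 12] → take Hanoi Sofia (3); add Hanoi.
Step 4: frontier [Delhi Hanoi 10, Delhi Sofia 5, Seoul Sofia 12] → take Delhi Sofia (5); add Delhi.
Step 5: frontier [Delhi Seoul 4, Seoul Sofia 12] → take Delhi Seoul (4); add Seoul.
MST edges: Lagos Lima, Lima Sofia, Hanoi Sofia, Delhi Sofia, Delhi Seoul; total weight 11+15+3+5+4 = 38.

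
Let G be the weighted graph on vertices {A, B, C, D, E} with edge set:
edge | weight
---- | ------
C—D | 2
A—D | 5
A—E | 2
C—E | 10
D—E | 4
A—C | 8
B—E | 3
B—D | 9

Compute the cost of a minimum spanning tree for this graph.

Prim, starting at E.
Step 1: frontier [A—E 2, B—E 3, D—E 4, C—E 10] → take A—E (2); add A.
Step 2: frontier [A—D 5, A—C 8, B—E 3, D—E 4, C—E 10] → take B—E (3); add B.
Step 3: frontier [A—D 5, A—C 8, B—D 9, D—E 4, C—E 10] → take D—E (4); add D.
Step 4: frontier [A—C 8, C—D 2, C—E 10] → take C—D (2); add C.
MST edges: A—E, B—E, D—E, C—D; total weight 2+3+4+2 = 11.

11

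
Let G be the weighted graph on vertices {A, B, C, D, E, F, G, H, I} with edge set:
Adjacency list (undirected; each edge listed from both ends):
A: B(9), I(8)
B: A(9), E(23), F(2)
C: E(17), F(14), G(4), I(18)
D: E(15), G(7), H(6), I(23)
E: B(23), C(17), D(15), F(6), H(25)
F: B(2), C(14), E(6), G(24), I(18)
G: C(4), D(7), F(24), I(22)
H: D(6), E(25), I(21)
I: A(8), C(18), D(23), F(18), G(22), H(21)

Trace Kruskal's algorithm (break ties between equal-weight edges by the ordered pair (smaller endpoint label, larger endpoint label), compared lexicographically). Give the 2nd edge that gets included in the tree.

Kruskal's algorithm — process edges by increasing weight (ties by edge label):
B F (2): add — endpoints in different components.
C G (4): add — endpoints in different components.
D H (6): add — endpoints in different components.
E F (6): add — endpoints in different components.
D G (7): add — endpoints in different components.
A I (8): add — endpoints in different components.
A B (9): add — endpoints in different components.
C F (14): add — endpoints in different components.
The 2nd edge added is C G.

C-G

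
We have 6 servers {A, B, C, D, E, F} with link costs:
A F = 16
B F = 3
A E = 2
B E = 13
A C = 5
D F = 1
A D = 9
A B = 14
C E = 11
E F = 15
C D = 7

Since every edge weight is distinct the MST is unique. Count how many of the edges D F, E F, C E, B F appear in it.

Sort edges by weight, then run Kruskal:
D F (1): add — endpoints in different components.
A E (2): add — endpoints in different components.
B F (3): add — endpoints in different components.
A C (5): add — endpoints in different components.
C D (7): add — endpoints in different components.
MST edge set: {D F, A E, B F, A C, C D}.
Of the listed edges, {D F, B F} are in the MST → 2.

2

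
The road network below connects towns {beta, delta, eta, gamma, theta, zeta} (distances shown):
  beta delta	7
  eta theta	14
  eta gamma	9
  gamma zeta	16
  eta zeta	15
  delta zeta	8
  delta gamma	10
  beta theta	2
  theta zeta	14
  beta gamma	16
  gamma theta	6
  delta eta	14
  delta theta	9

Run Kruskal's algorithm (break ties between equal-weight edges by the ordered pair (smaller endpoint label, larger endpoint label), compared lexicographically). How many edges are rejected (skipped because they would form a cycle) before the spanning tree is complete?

Kruskal: consider edges lightest-first.
beta theta (2): add — endpoints in different components.
gamma theta (6): add — endpoints in different components.
beta delta (7): add — endpoints in different components.
delta zeta (8): add — endpoints in different components.
delta theta (9): skip — delta and theta already connected.
eta gamma (9): add — endpoints in different components.
Edges rejected before the tree was complete: 1.

1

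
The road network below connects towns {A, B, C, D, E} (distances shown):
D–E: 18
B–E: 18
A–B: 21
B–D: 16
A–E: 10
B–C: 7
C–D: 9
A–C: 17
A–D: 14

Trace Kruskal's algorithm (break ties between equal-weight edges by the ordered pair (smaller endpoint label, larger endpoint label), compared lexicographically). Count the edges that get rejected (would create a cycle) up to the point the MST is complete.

0

Kruskal's algorithm — process edges by increasing weight (ties by edge label):
B–C (7): add — endpoints in different components.
C–D (9): add — endpoints in different components.
A–E (10): add — endpoints in different components.
A–D (14): add — endpoints in different components.
Edges rejected before the tree was complete: 0.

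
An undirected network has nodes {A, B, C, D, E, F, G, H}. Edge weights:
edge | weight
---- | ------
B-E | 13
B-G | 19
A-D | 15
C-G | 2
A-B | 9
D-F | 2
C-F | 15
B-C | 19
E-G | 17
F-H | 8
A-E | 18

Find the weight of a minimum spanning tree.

64

Grow the tree from F using Prim:
Step 1: frontier [D-F 2, F-H 8, C-F 15] → take D-F (2); add D.
Step 2: frontier [A-D 15, F-H 8, C-F 15] → take F-H (8); add H.
Step 3: frontier [A-D 15, C-F 15] → take A-D (15); add A.
Step 4: frontier [A-B 9, A-E 18, C-F 15] → take A-B (9); add B.
Step 5: frontier [A-E 18, B-E 13, B-C 19, B-G 19, C-F 15] → take B-E (13); add E.
Step 6: frontier [B-C 19, B-G 19, E-G 17, C-F 15] → take C-F (15); add C.
Step 7: frontier [B-G 19, C-G 2, E-G 17] → take C-G (2); add G.
MST edges: D-F, F-H, A-D, A-B, B-E, C-F, C-G; total weight 2+8+15+9+13+15+2 = 64.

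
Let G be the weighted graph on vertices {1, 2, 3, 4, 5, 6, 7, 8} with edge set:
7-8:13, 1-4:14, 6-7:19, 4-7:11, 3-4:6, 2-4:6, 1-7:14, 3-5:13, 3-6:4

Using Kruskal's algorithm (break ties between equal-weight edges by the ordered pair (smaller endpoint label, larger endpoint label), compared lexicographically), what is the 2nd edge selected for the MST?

2-4

Kruskal: consider edges lightest-first.
3-6 (4): add — endpoints in different components.
2-4 (6): add — endpoints in different components.
3-4 (6): add — endpoints in different components.
4-7 (11): add — endpoints in different components.
3-5 (13): add — endpoints in different components.
7-8 (13): add — endpoints in different components.
1-4 (14): add — endpoints in different components.
The 2nd edge added is 2-4.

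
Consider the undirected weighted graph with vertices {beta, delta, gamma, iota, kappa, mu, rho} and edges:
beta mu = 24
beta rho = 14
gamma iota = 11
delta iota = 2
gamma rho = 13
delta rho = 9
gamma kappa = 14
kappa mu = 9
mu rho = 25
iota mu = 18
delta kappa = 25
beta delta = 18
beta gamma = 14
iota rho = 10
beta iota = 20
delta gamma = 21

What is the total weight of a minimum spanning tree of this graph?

Grow the tree from rho using Prim:
Step 1: cheapest edge leaving the tree is delta rho (9); add delta.
Step 2: cheapest edge leaving the tree is delta iota (2); add iota.
Step 3: cheapest edge leaving the tree is gamma iota (11); add gamma.
Step 4: cheapest edge leaving the tree is beta gamma (14); add beta.
Step 5: cheapest edge leaving the tree is gamma kappa (14); add kappa.
Step 6: cheapest edge leaving the tree is kappa mu (9); add mu.
MST edges: delta rho, delta iota, gamma iota, beta gamma, gamma kappa, kappa mu; total weight 9+2+11+14+14+9 = 59.

59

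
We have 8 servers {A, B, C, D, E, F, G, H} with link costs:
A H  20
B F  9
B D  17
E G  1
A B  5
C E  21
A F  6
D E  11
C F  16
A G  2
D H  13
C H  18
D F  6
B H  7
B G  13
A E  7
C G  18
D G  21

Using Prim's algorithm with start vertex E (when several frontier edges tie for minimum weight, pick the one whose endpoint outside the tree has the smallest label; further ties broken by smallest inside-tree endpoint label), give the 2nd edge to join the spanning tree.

A-G

Prim's algorithm from E:
Step 1: cheapest edge leaving the tree is E G (1); add G.
Step 2: cheapest edge leaving the tree is A G (2); add A.
Step 3: cheapest edge leaving the tree is A B (5); add B.
Step 4: cheapest edge leaving the tree is A F (6); add F.
Step 5: cheapest edge leaving the tree is D F (6); add D.
Step 6: cheapest edge leaving the tree is B H (7); add H.
Step 7: cheapest edge leaving the tree is C F (16); add C.
The 2nd edge added is A G.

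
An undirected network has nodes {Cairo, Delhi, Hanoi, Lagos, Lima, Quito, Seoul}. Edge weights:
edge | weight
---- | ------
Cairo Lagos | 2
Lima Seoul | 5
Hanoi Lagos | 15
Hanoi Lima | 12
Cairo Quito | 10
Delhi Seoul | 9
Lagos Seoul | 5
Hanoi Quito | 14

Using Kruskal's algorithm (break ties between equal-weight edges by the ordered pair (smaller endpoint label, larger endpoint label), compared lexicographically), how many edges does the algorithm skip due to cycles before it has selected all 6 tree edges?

Sort edges by weight, then run Kruskal:
Cairo Lagos (2): add — endpoints in different components.
Lagos Seoul (5): add — endpoints in different components.
Lima Seoul (5): add — endpoints in different components.
Delhi Seoul (9): add — endpoints in different components.
Cairo Quito (10): add — endpoints in different components.
Hanoi Lima (12): add — endpoints in different components.
Edges rejected before the tree was complete: 0.

0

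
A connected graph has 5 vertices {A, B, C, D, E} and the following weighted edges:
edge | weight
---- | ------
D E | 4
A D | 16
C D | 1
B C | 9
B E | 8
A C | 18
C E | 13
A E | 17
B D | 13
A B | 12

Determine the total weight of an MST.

Kruskal: consider edges lightest-first.
C D (1): add — endpoints in different components.
D E (4): add — endpoints in different components.
B E (8): add — endpoints in different components.
B C (9): skip — B and C already connected.
A B (12): add — endpoints in different components.
MST edges: C D, D E, B E, A B; total weight 1+4+8+12 = 25.

25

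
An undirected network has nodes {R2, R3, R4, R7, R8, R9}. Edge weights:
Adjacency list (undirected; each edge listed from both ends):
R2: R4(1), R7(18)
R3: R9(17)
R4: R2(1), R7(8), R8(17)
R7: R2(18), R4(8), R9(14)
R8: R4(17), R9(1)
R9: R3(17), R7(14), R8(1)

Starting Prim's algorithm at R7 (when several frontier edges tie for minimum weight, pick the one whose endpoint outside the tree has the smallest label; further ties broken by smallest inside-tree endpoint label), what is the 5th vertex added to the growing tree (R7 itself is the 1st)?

R8

Prim's algorithm from R7:
Step 1: frontier [R4–R7 8, R7–R9 14, R2–R7 18] → take R4–R7 (8); add R4.
Step 2: frontier [R2–R4 1, R4–R8 17, R7–R9 14, R2–R7 18] → take R2–R4 (1); add R2.
Step 3: frontier [R4–R8 17, R7–R9 14] → take R7–R9 (14); add R9.
Step 4: frontier [R4–R8 17, R8–R9 1, R3–R9 17] → take R8–R9 (1); add R8.
Step 5: frontier [R3–R9 17] → take R3–R9 (17); add R3.
Vertex order: R7, R4, R2, R9, R8, R3. The 5th vertex is R8.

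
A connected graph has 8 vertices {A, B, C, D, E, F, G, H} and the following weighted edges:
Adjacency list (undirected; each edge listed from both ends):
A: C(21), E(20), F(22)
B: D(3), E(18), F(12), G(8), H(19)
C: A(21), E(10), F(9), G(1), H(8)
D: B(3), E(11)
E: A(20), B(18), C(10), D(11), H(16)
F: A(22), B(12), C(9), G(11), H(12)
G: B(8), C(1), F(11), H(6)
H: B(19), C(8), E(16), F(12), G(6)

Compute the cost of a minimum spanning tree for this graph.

Prim's algorithm from G:
Step 1: cheapest edge leaving the tree is C—G (1); add C.
Step 2: cheapest edge leaving the tree is G—H (6); add H.
Step 3: cheapest edge leaving the tree is B—G (8); add B.
Step 4: cheapest edge leaving the tree is B—D (3); add D.
Step 5: cheapest edge leaving the tree is C—F (9); add F.
Step 6: cheapest edge leaving the tree is C—E (10); add E.
Step 7: cheapest edge leaving the tree is A—E (20); add A.
MST edges: C—G, G—H, B—G, B—D, C—F, C—E, A—E; total weight 1+6+8+3+9+10+20 = 57.

57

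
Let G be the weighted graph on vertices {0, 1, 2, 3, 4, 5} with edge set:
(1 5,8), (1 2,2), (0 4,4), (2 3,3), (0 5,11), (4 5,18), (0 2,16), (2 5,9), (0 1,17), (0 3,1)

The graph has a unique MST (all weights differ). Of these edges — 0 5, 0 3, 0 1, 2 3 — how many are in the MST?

2

Sort edges by weight, then run Kruskal:
0 3 (1): add — endpoints in different components.
1 2 (2): add — endpoints in different components.
2 3 (3): add — endpoints in different components.
0 4 (4): add — endpoints in different components.
1 5 (8): add — endpoints in different components.
MST edge set: {0 3, 1 2, 2 3, 0 4, 1 5}.
Of the listed edges, {0 3, 2 3} are in the MST → 2.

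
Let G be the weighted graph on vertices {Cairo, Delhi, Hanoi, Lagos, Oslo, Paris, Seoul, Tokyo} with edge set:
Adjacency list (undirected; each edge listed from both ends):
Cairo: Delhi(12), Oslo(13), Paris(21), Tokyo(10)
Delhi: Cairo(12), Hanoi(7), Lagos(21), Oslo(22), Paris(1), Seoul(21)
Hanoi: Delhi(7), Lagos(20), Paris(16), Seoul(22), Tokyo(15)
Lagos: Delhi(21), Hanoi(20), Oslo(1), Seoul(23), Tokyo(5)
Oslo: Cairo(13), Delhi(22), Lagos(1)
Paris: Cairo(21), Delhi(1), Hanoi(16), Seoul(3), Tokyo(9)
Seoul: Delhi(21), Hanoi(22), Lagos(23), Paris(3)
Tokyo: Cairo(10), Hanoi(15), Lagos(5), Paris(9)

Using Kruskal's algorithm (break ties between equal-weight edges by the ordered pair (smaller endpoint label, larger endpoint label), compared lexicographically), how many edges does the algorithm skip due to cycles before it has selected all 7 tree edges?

Sort edges by weight, then run Kruskal:
Delhi—Paris (1): add — endpoints in different components.
Lagos—Oslo (1): add — endpoints in different components.
Paris—Seoul (3): add — endpoints in different components.
Lagos—Tokyo (5): add — endpoints in different components.
Delhi—Hanoi (7): add — endpoints in different components.
Paris—Tokyo (9): add — endpoints in different components.
Cairo—Tokyo (10): add — endpoints in different components.
Edges rejected before the tree was complete: 0.

0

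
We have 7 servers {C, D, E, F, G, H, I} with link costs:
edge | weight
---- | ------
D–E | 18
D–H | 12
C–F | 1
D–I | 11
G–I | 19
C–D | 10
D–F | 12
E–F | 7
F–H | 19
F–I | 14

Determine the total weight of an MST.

Sort edges by weight, then run Kruskal:
C–F (1): add. Components now {C,F} {D} {E} {G} {H} {I}
E–F (7): add. Components now {C,E,F} {D} {G} {H} {I}
C–D (10): add. Components now {C,D,E,F} {G} {H} {I}
D–I (11): add. Components now {C,D,E,F,I} {G} {H}
D–F (12): skip — D and F already connected.
D–H (12): add. Components now {C,D,E,F,H,I} {G}
F–I (14): skip — F and I already connected.
D–E (18): skip — D and E already connected.
F–H (19): skip — F and H already connected.
G–I (19): add. Components now {C,D,E,F,G,H,I}
MST edges: C–F, E–F, C–D, D–I, D–H, G–I; total weight 1+7+10+11+12+19 = 60.

60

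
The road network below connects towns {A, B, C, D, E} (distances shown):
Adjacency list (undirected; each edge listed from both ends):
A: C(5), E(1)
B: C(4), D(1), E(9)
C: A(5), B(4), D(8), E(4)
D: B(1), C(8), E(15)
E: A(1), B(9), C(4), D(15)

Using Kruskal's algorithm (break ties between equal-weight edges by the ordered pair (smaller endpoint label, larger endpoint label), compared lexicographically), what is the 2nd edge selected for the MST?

Kruskal: consider edges lightest-first.
A-E (1): add. Components now {A,E} {B} {C} {D}
B-D (1): add. Components now {A,E} {B,D} {C}
B-C (4): add. Components now {A,E} {B,C,D}
C-E (4): add. Components now {A,B,C,D,E}
The 2nd edge added is B-D.

B-D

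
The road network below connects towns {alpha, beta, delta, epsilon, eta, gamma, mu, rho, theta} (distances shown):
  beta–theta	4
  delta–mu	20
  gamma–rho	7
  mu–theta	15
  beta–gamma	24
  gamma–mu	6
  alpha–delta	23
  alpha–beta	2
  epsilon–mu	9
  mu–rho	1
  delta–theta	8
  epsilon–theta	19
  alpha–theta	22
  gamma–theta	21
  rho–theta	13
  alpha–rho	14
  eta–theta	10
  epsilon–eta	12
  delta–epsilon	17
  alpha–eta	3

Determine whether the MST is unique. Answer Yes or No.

Yes

Sort edges by weight, then run Kruskal:
mu–rho (1): add — endpoints in different components.
alpha–beta (2): add — endpoints in different components.
alpha–eta (3): add — endpoints in different components.
beta–theta (4): add — endpoints in different components.
gamma–mu (6): add — endpoints in different components.
gamma–rho (7): skip — rho and gamma already connected.
delta–theta (8): add — endpoints in different components.
epsilon–mu (9): add — endpoints in different components.
eta–theta (10): skip — theta and eta already connected.
epsilon–eta (12): add — endpoints in different components.
Every non-tree edge has weight strictly greater than the heaviest edge on the tree path between its endpoints, so the MST is unique.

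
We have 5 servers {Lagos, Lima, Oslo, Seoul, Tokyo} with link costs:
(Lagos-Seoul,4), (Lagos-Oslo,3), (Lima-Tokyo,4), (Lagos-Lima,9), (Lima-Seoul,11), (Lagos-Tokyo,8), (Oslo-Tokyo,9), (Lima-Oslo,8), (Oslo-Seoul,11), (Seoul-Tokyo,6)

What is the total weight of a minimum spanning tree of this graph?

17

Sort edges by weight, then run Kruskal:
Lagos-Oslo (3): add. Components now {Seoul} {Tokyo} {Lagos,Oslo} {Lima}
Lagos-Seoul (4): add. Components now {Lagos,Oslo,Seoul} {Tokyo} {Lima}
Lima-Tokyo (4): add. Components now {Lagos,Oslo,Seoul} {Lima,Tokyo}
Seoul-Tokyo (6): add. Components now {Lagos,Lima,Oslo,Seoul,Tokyo}
MST edges: Lagos-Oslo, Lagos-Seoul, Lima-Tokyo, Seoul-Tokyo; total weight 3+4+4+6 = 17.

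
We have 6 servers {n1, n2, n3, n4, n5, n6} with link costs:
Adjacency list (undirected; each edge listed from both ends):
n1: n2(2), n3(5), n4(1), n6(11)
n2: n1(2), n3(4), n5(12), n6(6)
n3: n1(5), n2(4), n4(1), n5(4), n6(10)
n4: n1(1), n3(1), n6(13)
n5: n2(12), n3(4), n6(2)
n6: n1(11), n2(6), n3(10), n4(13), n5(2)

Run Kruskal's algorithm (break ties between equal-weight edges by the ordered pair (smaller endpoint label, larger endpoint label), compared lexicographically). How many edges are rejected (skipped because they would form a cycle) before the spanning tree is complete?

1

Sort edges by weight, then run Kruskal:
n1—n4 (1): add — endpoints in different components.
n3—n4 (1): add — endpoints in different components.
n1—n2 (2): add — endpoints in different components.
n5—n6 (2): add — endpoints in different components.
n2—n3 (4): skip — n2 and n3 already connected.
n3—n5 (4): add — endpoints in different components.
Edges rejected before the tree was complete: 1.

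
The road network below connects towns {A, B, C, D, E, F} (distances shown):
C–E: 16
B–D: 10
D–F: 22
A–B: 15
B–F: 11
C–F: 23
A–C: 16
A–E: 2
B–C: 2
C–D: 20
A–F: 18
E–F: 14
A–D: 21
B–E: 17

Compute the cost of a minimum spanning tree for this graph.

Prim, starting at F.
Step 1: frontier [B–F 11, E–F 14, A–F 18, D–F 22, C–F 23] → take B–F (11); add B.
Step 2: frontier [B–C 2, B–D 10, A–B 15, B–E 17, E–F 14, A–F 18, D–F 22, C–F 23] → take B–C (2); add C.
Step 3: frontier [B–D 10, A–B 15, B–E 17, A–C 16, C–E 16, C–D 20, E–F 14, A–F 18, D–F 22] → take B–D (10); add D.
Step 4: frontier [A–B 15, B–E 17, A–C 16, C–E 16, A–D 21, E–F 14, A–F 18] → take E–F (14); add E.
Step 5: frontier [A–B 15, A–C 16, A–D 21, A–E 2, A–F 18] → take A–E (2); add A.
MST edges: B–F, B–C, B–D, E–F, A–E; total weight 11+2+10+14+2 = 39.

39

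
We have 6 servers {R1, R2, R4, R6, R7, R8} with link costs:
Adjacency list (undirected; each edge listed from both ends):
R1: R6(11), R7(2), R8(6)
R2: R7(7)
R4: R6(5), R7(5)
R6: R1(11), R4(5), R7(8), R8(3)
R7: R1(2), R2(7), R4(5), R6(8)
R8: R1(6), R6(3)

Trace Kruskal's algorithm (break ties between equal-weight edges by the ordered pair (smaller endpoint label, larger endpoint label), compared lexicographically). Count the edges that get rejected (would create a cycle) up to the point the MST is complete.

Kruskal: consider edges lightest-first.
R1—R7 (2): add. Components now {R2} {R6} {R1,R7} {R8} {R4}
R6—R8 (3): add. Components now {R2} {R6,R8} {R1,R7} {R4}
R4—R6 (5): add. Components now {R2} {R4,R6,R8} {R1,R7}
R4—R7 (5): add. Components now {R2} {R1,R4,R6,R7,R8}
R1—R8 (6): skip — R1 and R8 already connected.
R2—R7 (7): add. Components now {R1,R2,R4,R6,R7,R8}
Edges rejected before the tree was complete: 1.

1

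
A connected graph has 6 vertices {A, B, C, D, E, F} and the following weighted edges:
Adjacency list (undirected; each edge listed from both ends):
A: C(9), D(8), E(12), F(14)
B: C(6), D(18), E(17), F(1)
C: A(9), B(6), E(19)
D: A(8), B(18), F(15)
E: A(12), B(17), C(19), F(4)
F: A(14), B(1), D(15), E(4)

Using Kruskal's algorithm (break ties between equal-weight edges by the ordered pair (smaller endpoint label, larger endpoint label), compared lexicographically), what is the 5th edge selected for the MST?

Kruskal's algorithm — process edges by increasing weight (ties by edge label):
B F (1): add — endpoints in different components.
E F (4): add — endpoints in different components.
B C (6): add — endpoints in different components.
A D (8): add — endpoints in different components.
A C (9): add — endpoints in different components.
The 5th edge added is A C.

A-C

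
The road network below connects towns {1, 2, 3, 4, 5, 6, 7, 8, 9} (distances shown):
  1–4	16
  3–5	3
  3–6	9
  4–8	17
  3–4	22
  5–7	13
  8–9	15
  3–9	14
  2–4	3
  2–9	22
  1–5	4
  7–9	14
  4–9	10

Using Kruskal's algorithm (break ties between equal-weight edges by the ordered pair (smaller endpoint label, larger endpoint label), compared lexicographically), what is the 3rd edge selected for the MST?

Kruskal: consider edges lightest-first.
2–4 (3): add — endpoints in different components.
3–5 (3): add — endpoints in different components.
1–5 (4): add — endpoints in different components.
3–6 (9): add — endpoints in different components.
4–9 (10): add — endpoints in different components.
5–7 (13): add — endpoints in different components.
3–9 (14): add — endpoints in different components.
7–9 (14): skip — 7 and 9 already connected.
8–9 (15): add — endpoints in different components.
The 3rd edge added is 1–5.

1-5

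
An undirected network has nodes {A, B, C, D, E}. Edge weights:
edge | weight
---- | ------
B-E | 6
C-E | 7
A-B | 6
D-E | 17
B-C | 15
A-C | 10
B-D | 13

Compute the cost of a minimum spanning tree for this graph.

32

Kruskal: consider edges lightest-first.
A-B (6): add. Components now {A,B} {C} {D} {E}
B-E (6): add. Components now {A,B,E} {C} {D}
C-E (7): add. Components now {A,B,C,E} {D}
A-C (10): skip — A and C already connected.
B-D (13): add. Components now {A,B,C,D,E}
MST edges: A-B, B-E, C-E, B-D; total weight 6+6+7+13 = 32.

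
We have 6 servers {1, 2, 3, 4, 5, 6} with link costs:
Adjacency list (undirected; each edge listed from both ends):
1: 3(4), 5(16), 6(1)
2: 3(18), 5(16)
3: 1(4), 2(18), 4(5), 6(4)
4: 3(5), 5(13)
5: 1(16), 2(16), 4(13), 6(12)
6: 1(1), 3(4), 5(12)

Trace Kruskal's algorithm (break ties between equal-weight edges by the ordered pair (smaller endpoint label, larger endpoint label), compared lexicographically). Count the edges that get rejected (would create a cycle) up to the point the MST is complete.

Sort edges by weight, then run Kruskal:
1-6 (1): add — endpoints in different components.
1-3 (4): add — endpoints in different components.
3-6 (4): skip — 3 and 6 already connected.
3-4 (5): add — endpoints in different components.
5-6 (12): add — endpoints in different components.
4-5 (13): skip — 4 and 5 already connected.
1-5 (16): skip — 1 and 5 already connected.
2-5 (16): add — endpoints in different components.
Edges rejected before the tree was complete: 3.

3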